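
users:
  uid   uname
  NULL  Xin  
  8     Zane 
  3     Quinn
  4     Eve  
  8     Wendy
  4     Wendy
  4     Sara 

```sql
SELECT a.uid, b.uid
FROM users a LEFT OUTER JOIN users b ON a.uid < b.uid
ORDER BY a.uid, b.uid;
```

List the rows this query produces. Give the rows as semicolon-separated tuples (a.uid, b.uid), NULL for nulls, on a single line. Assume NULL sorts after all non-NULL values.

(3, 4); (3, 4); (3, 4); (3, 8); (3, 8); (4, 8); (4, 8); (4, 8); (4, 8); (4, 8); (4, 8); (8, NULL); (8, NULL); (NULL, NULL)

LEFT JOIN keeps every row from `users a`; unmatched rows get NULL for `users b`'s columns.
Matching on a.uid < b.uid. A NULL in a compared column never satisfies the condition.
Matched pairs: 11; unmatched a rows kept: 3.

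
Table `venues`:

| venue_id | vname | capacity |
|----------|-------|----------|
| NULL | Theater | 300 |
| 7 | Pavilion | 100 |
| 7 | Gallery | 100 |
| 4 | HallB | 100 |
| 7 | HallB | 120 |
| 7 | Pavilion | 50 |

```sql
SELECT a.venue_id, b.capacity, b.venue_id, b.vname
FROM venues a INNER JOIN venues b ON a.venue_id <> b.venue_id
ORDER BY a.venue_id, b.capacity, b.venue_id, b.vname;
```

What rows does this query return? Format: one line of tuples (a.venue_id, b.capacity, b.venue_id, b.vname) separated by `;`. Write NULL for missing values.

INNER JOIN keeps only pairs where the ON condition holds.
Matching on a.venue_id <> b.venue_id. A NULL in a compared column never satisfies the condition.
- a row (venue_id=NULL): no match → dropped.
- a row (venue_id=7): matches 1 b row(s) → 1 output row(s).
- a row (venue_id=7): matches 1 b row(s) → 1 output row(s).
- a row (venue_id=4): matches 4 b row(s) → 4 output row(s).
- a row (venue_id=7): matches 1 b row(s) → 1 output row(s).
- a row (venue_id=7): matches 1 b row(s) → 1 output row(s).
After projecting and ordering:
a.venue_id | b.capacity | b.venue_id | b.vname
4 | 50 | 7 | Pavilion
4 | 100 | 7 | Gallery
4 | 100 | 7 | Pavilion
4 | 120 | 7 | HallB
7 | 100 | 4 | HallB
7 | 100 | 4 | HallB
7 | 100 | 4 | HallB
7 | 100 | 4 | HallB

(4, 50, 7, Pavilion); (4, 100, 7, Gallery); (4, 100, 7, Pavilion); (4, 120, 7, HallB); (7, 100, 4, HallB); (7, 100, 4, HallB); (7, 100, 4, HallB); (7, 100, 4, HallB)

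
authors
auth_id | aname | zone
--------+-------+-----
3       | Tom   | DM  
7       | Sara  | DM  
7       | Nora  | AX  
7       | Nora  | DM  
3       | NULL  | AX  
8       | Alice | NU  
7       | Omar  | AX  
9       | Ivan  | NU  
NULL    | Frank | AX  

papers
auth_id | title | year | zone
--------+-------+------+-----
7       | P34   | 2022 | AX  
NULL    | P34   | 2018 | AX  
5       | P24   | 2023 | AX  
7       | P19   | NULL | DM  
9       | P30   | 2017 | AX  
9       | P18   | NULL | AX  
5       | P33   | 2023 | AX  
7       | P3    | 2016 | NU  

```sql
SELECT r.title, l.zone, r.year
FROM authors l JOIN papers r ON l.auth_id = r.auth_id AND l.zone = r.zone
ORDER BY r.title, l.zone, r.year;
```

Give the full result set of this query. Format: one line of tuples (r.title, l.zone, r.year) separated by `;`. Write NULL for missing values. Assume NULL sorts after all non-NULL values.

INNER JOIN keeps only pairs where the ON condition holds.
Matching on l.auth_id = r.auth_id AND l.zone = r.zone. A NULL in a compared column never satisfies the condition.
- l[0] auth_id=3, zone=DM → no match; dropped.
- l[1] auth_id=7, zone=DM → 1 match(es) in r → 1 row(s).
- l[2] auth_id=7, zone=AX → 1 match(es) in r → 1 row(s).
- l[3] auth_id=7, zone=DM → 1 match(es) in r → 1 row(s).
- l[4] auth_id=3, zone=AX → no match; dropped.
- l[5] auth_id=8, zone=NU → no match; dropped.
- l[6] auth_id=7, zone=AX → 1 match(es) in r → 1 row(s).
- l[7] auth_id=9, zone=NU → no match; dropped.
- l[8] auth_id=NULL, zone=AX → no match; dropped.
After projecting and ordering:
r.title | l.zone | r.year
P19 | DM | NULL
P19 | DM | NULL
P34 | AX | 2022
P34 | AX | 2022

(P19, DM, NULL); (P19, DM, NULL); (P34, AX, 2022); (P34, AX, 2022)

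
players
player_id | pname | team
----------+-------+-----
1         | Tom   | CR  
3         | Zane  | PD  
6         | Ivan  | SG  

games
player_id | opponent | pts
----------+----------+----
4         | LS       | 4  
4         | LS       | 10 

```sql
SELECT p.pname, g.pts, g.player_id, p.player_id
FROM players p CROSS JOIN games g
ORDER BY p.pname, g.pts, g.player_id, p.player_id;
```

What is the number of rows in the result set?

6

CROSS JOIN pairs every row of `players` with every row of `games`: 3 × 2 = 6 rows.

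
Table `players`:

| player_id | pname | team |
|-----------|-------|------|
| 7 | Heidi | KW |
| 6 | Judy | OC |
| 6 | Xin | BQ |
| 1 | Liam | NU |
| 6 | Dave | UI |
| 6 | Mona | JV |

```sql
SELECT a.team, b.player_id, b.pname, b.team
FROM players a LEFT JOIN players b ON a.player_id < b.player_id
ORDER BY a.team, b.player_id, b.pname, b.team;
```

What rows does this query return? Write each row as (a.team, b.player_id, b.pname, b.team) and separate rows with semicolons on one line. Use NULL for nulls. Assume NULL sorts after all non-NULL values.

(BQ, 7, Heidi, KW); (JV, 7, Heidi, KW); (KW, NULL, NULL, NULL); (NU, 6, Dave, UI); (NU, 6, Judy, OC); (NU, 6, Mona, JV); (NU, 6, Xin, BQ); (NU, 7, Heidi, KW); (OC, 7, Heidi, KW); (UI, 7, Heidi, KW)

LEFT JOIN keeps every row from `players a`; unmatched rows get NULL for `players b`'s columns.
Matching on a.player_id < b.player_id.
- a row (player_id=7): no match → kept, b columns NULL.
- a row (player_id=6): matches 1 b row(s) → 1 output row(s).
- a row (player_id=6): matches 1 b row(s) → 1 output row(s).
- a row (player_id=1): matches 5 b row(s) → 5 output row(s).
- a row (player_id=6): matches 1 b row(s) → 1 output row(s).
- a row (player_id=6): matches 1 b row(s) → 1 output row(s).
After projecting and ordering:
a.team | b.player_id | b.pname | b.team
BQ | 7 | Heidi | KW
JV | 7 | Heidi | KW
KW | NULL | NULL | NULL
NU | 6 | Dave | UI
NU | 6 | Judy | OC
NU | 6 | Mona | JV
NU | 6 | Xin | BQ
NU | 7 | Heidi | KW
OC | 7 | Heidi | KW
UI | 7 | Heidi | KW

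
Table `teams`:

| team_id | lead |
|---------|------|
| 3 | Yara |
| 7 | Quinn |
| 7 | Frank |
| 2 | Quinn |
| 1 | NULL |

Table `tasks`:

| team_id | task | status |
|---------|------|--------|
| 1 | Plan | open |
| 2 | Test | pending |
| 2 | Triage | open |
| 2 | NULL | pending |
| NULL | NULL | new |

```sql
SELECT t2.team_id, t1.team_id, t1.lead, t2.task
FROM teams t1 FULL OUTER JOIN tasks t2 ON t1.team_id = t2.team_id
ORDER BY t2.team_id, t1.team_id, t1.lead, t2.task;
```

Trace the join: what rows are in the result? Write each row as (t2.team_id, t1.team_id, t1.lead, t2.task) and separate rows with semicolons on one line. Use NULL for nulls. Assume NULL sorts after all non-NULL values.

FULL OUTER JOIN keeps every row from both sides; unmatched rows get NULL for the other side's columns.
Matching on t1.team_id = t2.team_id. A NULL in a compared column never satisfies the condition.
- t1 (team_id=3) has no partner → padded with NULL.
- t1 (team_id=7) has no partner → padded with NULL.
- t1 (team_id=7) has no partner → padded with NULL.
- t1 (team_id=2) pairs with 3 row(s) of t2.
- t1 (team_id=1) pairs with 1 row(s) of t2.
- 1 row(s) from t2 found no t1 partner → padded with NULL.
After projecting and ordering:
t2.team_id | t1.team_id | t1.lead | t2.task
1 | 1 | NULL | Plan
2 | 2 | Quinn | Test
2 | 2 | Quinn | Triage
2 | 2 | Quinn | NULL
NULL | 3 | Yara | NULL
NULL | 7 | Frank | NULL
NULL | 7 | Quinn | NULL
NULL | NULL | NULL | NULL

(1, 1, NULL, Plan); (2, 2, Quinn, Test); (2, 2, Quinn, Triage); (2, 2, Quinn, NULL); (NULL, 3, Yara, NULL); (NULL, 7, Frank, NULL); (NULL, 7, Quinn, NULL); (NULL, NULL, NULL, NULL)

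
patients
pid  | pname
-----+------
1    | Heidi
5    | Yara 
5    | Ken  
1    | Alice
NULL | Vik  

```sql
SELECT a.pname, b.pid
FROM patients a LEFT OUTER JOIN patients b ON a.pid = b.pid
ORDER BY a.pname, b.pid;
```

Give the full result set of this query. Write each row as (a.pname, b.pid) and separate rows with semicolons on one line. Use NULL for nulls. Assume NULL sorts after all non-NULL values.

(Alice, 1); (Alice, 1); (Heidi, 1); (Heidi, 1); (Ken, 5); (Ken, 5); (Vik, NULL); (Yara, 5); (Yara, 5)

LEFT JOIN keeps every row from `patients a`; unmatched rows get NULL for `patients b`'s columns.
Matching on a.pid = b.pid. A NULL in a compared column never satisfies the condition.
- a[0] pid=1 → 2 match(es) in b → 2 row(s).
- a[1] pid=5 → 2 match(es) in b → 2 row(s).
- a[2] pid=5 → 2 match(es) in b → 2 row(s).
- a[3] pid=1 → 2 match(es) in b → 2 row(s).
- a[4] pid=NULL → no match; kept with NULLs on the b side.
After projecting and ordering:
a.pname | b.pid
Alice | 1
Alice | 1
Heidi | 1
Heidi | 1
Ken | 5
Ken | 5
Vik | NULL
Yara | 5
Yara | 5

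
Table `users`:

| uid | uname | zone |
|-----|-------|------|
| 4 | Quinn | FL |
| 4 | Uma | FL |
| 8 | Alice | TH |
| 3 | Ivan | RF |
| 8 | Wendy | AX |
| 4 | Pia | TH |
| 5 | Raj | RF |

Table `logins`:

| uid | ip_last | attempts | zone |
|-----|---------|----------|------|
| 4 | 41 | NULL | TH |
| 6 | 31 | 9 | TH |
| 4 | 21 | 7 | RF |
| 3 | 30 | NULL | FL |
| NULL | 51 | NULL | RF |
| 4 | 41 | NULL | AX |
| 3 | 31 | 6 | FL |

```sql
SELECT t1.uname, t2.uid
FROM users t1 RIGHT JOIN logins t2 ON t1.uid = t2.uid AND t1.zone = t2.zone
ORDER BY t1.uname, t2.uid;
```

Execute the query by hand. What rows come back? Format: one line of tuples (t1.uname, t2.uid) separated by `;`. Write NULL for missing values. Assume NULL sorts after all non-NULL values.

RIGHT JOIN keeps every row from `logins`; unmatched rows get NULL for `users`'s columns.
Matching on t1.uid = t2.uid AND t1.zone = t2.zone. A NULL in a compared column never satisfies the condition.
Matched pairs: 1; unmatched t2 rows kept: 6.

(Pia, 4); (NULL, 3); (NULL, 3); (NULL, 4); (NULL, 4); (NULL, 6); (NULL, NULL)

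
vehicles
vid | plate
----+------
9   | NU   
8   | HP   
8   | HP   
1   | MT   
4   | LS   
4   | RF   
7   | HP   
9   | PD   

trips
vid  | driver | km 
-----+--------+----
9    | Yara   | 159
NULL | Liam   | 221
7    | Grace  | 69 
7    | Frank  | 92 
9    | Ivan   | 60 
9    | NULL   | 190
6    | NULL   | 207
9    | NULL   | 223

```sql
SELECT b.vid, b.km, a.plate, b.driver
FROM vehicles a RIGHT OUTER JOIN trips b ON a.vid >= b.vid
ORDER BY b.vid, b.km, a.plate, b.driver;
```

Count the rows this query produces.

RIGHT JOIN keeps every row from `trips`; unmatched rows get NULL for `vehicles`'s columns.
Matching on a.vid >= b.vid. A NULL in a compared column never satisfies the condition.
Matched pairs: 23; unmatched b rows kept: 1.
Total: 23 matched + 1 padded = 24 rows.

24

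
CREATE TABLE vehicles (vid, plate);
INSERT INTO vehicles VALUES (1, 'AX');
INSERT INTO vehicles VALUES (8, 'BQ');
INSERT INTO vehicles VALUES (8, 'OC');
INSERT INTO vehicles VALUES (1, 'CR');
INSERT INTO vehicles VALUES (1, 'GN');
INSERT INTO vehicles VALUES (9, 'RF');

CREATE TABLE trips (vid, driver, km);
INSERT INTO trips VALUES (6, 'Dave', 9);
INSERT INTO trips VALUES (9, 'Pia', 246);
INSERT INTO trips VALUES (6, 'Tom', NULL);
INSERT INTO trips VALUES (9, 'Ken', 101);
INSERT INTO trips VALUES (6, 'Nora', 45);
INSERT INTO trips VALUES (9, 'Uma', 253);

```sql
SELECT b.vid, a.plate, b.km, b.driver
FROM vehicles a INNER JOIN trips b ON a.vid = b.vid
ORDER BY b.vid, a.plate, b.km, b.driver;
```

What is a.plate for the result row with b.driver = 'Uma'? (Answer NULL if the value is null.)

INNER JOIN keeps only pairs where the ON condition holds.
Matching on a.vid = b.vid.
- a row (vid=1): no match → dropped.
- a row (vid=8): no match → dropped.
- a row (vid=8): no match → dropped.
- a row (vid=1): no match → dropped.
- a row (vid=1): no match → dropped.
- a row (vid=9): matches 3 b row(s) → 3 output row(s).

RF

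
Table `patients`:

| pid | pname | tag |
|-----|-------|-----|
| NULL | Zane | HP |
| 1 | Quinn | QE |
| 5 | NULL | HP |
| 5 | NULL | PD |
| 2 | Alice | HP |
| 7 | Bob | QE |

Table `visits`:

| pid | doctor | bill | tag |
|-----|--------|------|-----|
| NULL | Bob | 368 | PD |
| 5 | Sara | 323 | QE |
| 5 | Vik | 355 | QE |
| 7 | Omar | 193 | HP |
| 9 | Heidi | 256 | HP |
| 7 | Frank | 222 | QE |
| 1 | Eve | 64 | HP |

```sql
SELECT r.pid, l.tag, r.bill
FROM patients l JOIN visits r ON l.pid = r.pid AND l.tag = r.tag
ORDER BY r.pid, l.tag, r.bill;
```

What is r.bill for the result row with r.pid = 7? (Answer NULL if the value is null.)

222

INNER JOIN keeps only pairs where the ON condition holds.
Matching on l.pid = r.pid AND l.tag = r.tag. A NULL in a compared column never satisfies the condition.
- pid=NULL, tag=HP: no matching r row, dropped.
- pid=1, tag=QE: no matching r row, dropped.
- pid=5, tag=HP: no matching r row, dropped.
- pid=5, tag=PD: no matching r row, dropped.
- pid=2, tag=HP: no matching r row, dropped.
- pid=7, tag=QE: 1 matching r row(s), so 1 row(s) emitted.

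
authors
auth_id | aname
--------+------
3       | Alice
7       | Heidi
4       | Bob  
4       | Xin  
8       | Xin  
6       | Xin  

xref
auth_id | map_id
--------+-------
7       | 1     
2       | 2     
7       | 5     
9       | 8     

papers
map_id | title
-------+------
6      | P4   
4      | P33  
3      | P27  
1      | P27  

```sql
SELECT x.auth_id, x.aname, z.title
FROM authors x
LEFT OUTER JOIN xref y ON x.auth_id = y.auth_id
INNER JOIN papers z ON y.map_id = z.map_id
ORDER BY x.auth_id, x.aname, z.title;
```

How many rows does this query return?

Evaluate left to right. First `authors x LEFT JOIN xref y` on auth_id: 7 row(s).
Then INNER JOIN `papers z` on map_id: keep only rows whose y.map_id appears in z.
Result: 1 row(s).

1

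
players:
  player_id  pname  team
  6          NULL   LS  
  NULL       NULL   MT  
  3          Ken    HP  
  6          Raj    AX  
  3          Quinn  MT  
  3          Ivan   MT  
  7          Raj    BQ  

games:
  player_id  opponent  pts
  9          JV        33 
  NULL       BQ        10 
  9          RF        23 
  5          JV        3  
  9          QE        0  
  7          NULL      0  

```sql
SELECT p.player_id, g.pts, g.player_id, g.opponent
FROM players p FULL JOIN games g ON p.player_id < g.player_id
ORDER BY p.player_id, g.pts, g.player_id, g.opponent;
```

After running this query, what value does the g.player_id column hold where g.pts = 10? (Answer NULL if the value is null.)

FULL OUTER JOIN keeps every row from both sides; unmatched rows get NULL for the other side's columns.
Matching on p.player_id < g.player_id. A NULL in a compared column never satisfies the condition.
- p[0] player_id=6 → 4 match(es) in g → 4 row(s).
- p[1] player_id=NULL → no match; kept with NULLs on the g side.
- p[2] player_id=3 → 5 match(es) in g → 5 row(s).
- p[3] player_id=6 → 4 match(es) in g → 4 row(s).
- p[4] player_id=3 → 5 match(es) in g → 5 row(s).
- p[5] player_id=3 → 5 match(es) in g → 5 row(s).
- p[6] player_id=7 → 3 match(es) in g → 3 row(s).
- plus 1 unmatched g row(s), each kept with NULL p columns.

NULL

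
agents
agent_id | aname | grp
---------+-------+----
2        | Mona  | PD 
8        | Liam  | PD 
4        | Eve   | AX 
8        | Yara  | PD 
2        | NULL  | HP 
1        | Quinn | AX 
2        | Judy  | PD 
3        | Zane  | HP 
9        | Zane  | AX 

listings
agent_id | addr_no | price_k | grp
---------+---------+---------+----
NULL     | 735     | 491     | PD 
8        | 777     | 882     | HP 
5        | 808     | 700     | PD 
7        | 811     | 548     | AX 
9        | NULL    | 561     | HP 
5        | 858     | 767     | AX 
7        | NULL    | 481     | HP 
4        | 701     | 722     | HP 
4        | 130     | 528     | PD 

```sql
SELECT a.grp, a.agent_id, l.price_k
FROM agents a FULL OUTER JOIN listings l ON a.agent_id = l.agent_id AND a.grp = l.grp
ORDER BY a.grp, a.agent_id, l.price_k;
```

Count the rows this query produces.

18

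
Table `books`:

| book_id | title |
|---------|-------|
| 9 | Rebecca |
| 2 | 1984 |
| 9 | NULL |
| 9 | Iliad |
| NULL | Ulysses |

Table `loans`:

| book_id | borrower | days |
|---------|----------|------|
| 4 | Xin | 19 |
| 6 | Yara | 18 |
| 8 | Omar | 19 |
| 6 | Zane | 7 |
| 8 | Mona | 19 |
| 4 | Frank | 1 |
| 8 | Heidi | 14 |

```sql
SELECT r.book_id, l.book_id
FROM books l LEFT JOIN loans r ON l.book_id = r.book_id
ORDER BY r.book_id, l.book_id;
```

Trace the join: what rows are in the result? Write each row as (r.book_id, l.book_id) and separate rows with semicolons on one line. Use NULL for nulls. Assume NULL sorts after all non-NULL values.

(NULL, 2); (NULL, 9); (NULL, 9); (NULL, 9); (NULL, NULL)

LEFT JOIN keeps every row from `books`; unmatched rows get NULL for `loans`'s columns.
Matching on l.book_id = r.book_id. A NULL in a compared column never satisfies the condition.
- l row (book_id=9): no match → kept, r columns NULL.
- l row (book_id=2): no match → kept, r columns NULL.
- l row (book_id=9): no match → kept, r columns NULL.
- l row (book_id=9): no match → kept, r columns NULL.
- l row (book_id=NULL): no match → kept, r columns NULL.
After projecting and ordering:
r.book_id | l.book_id
NULL | 2
NULL | 9
NULL | 9
NULL | 9
NULL | NULL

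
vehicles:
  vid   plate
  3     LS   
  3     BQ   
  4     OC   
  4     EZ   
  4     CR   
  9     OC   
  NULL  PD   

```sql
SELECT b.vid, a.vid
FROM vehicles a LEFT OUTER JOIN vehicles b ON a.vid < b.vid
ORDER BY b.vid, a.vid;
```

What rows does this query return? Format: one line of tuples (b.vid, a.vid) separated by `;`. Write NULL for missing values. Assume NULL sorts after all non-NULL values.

(4, 3); (4, 3); (4, 3); (4, 3); (4, 3); (4, 3); (9, 3); (9, 3); (9, 4); (9, 4); (9, 4); (NULL, 9); (NULL, NULL)

LEFT JOIN keeps every row from `vehicles a`; unmatched rows get NULL for `vehicles b`'s columns.
Matching on a.vid < b.vid. A NULL in a compared column never satisfies the condition.
Matched pairs: 11; unmatched a rows kept: 2.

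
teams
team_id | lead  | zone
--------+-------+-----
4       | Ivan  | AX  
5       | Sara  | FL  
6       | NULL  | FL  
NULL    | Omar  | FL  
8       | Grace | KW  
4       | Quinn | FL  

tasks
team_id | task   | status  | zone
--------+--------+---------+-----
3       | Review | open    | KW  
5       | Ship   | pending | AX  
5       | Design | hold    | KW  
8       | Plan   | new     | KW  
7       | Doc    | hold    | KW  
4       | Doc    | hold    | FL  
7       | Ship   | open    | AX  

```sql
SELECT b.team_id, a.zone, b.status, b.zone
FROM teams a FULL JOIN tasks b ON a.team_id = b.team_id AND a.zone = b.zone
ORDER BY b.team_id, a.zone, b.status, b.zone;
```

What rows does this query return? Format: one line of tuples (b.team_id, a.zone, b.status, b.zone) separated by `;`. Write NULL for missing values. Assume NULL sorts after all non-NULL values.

(3, NULL, open, KW); (4, FL, hold, FL); (5, NULL, hold, KW); (5, NULL, pending, AX); (7, NULL, hold, KW); (7, NULL, open, AX); (8, KW, new, KW); (NULL, AX, NULL, NULL); (NULL, FL, NULL, NULL); (NULL, FL, NULL, NULL); (NULL, FL, NULL, NULL)

FULL OUTER JOIN keeps every row from both sides; unmatched rows get NULL for the other side's columns.
Matching on a.team_id = b.team_id AND a.zone = b.zone. A NULL in a compared column never satisfies the condition.
- a[0] team_id=4, zone=AX → no match; kept with NULLs on the b side.
- a[1] team_id=5, zone=FL → no match; kept with NULLs on the b side.
- a[2] team_id=6, zone=FL → no match; kept with NULLs on the b side.
- a[3] team_id=NULL, zone=FL → no match; kept with NULLs on the b side.
- a[4] team_id=8, zone=KW → 1 match(es) in b → 1 row(s).
- a[5] team_id=4, zone=FL → 1 match(es) in b → 1 row(s).
- plus 5 unmatched b row(s), each kept with NULL a columns.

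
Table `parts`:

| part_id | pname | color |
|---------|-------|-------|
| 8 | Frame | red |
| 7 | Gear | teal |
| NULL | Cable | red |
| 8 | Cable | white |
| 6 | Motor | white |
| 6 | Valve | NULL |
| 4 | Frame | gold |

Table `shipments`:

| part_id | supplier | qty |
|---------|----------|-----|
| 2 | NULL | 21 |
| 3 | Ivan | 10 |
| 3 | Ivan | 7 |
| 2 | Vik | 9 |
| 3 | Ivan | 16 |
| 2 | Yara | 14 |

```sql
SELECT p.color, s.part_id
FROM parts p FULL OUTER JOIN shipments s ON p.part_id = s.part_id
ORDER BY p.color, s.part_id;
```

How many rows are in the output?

FULL OUTER JOIN keeps every row from both sides; unmatched rows get NULL for the other side's columns.
Matching on p.part_id = s.part_id. A NULL in a compared column never satisfies the condition.
Matched pairs: 0; unmatched p rows kept: 7; unmatched s rows kept: 6.
Total: 0 matched + 13 padded = 13 rows.

13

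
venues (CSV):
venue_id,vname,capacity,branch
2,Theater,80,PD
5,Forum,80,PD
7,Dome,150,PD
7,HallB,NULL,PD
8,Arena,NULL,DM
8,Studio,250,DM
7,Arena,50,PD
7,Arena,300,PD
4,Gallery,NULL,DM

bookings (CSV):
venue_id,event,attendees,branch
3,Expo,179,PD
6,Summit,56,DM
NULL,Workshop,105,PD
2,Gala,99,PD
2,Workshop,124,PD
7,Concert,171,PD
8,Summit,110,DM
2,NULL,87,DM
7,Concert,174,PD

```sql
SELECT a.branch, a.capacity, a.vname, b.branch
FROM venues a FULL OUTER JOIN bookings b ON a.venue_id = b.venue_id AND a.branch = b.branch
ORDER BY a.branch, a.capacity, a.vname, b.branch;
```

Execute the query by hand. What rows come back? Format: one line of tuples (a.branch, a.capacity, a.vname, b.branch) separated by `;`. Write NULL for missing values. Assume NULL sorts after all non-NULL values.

FULL OUTER JOIN keeps every row from both sides; unmatched rows get NULL for the other side's columns.
Matching on a.venue_id = b.venue_id AND a.branch = b.branch. A NULL in a compared column never satisfies the condition.
- a (venue_id=2, branch=PD) pairs with 2 row(s) of b.
- a (venue_id=5, branch=PD) has no partner → padded with NULL.
- a (venue_id=7, branch=PD) pairs with 2 row(s) of b.
- a (venue_id=7, branch=PD) pairs with 2 row(s) of b.
- a (venue_id=8, branch=DM) pairs with 1 row(s) of b.
- a (venue_id=8, branch=DM) pairs with 1 row(s) of b.
- a (venue_id=7, branch=PD) pairs with 2 row(s) of b.
- a (venue_id=7, branch=PD) pairs with 2 row(s) of b.
- a (venue_id=4, branch=DM) has no partner → padded with NULL.
- 4 b row(s) had no a match → kept, a columns NULL.

(DM, 250, Studio, DM); (DM, NULL, Arena, DM); (DM, NULL, Gallery, NULL); (PD, 50, Arena, PD); (PD, 50, Arena, PD); (PD, 80, Forum, NULL); (PD, 80, Theater, PD); (PD, 80, Theater, PD); (PD, 150, Dome, PD); (PD, 150, Dome, PD); (PD, 300, Arena, PD); (PD, 300, Arena, PD); (PD, NULL, HallB, PD); (PD, NULL, HallB, PD); (NULL, NULL, NULL, DM); (NULL, NULL, NULL, DM); (NULL, NULL, NULL, PD); (NULL, NULL, NULL, PD)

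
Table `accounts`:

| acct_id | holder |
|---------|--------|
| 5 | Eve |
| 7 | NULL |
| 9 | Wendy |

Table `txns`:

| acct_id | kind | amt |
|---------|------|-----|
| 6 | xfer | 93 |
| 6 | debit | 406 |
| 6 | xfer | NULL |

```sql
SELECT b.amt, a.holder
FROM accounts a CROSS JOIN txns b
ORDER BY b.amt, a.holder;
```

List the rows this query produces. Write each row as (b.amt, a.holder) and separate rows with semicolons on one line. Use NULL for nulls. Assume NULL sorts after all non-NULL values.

(93, Eve); (93, Wendy); (93, NULL); (406, Eve); (406, Wendy); (406, NULL); (NULL, Eve); (NULL, Wendy); (NULL, NULL)

CROSS JOIN pairs every row of `accounts` with every row of `txns`: 3 × 3 = 9 rows.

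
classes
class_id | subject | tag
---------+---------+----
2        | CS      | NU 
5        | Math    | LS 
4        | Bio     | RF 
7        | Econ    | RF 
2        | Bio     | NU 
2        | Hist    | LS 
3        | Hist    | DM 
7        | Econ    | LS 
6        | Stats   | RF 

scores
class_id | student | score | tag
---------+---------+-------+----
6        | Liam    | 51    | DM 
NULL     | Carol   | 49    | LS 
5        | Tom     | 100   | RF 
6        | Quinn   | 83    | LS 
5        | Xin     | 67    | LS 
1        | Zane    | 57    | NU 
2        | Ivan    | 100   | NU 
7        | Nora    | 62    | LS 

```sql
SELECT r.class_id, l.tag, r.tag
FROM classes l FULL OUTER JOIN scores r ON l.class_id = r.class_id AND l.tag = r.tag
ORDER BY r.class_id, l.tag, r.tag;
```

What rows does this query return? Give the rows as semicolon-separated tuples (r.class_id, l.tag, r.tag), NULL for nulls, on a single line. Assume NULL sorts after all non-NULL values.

FULL OUTER JOIN keeps every row from both sides; unmatched rows get NULL for the other side's columns.
Matching on l.class_id = r.class_id AND l.tag = r.tag. A NULL in a compared column never satisfies the condition.
- l[0] class_id=2, tag=NU → 1 match(es) in r → 1 row(s).
- l[1] class_id=5, tag=LS → 1 match(es) in r → 1 row(s).
- l[2] class_id=4, tag=RF → no match; kept with NULLs on the r side.
- l[3] class_id=7, tag=RF → no match; kept with NULLs on the r side.
- l[4] class_id=2, tag=NU → 1 match(es) in r → 1 row(s).
- l[5] class_id=2, tag=LS → no match; kept with NULLs on the r side.
- l[6] class_id=3, tag=DM → no match; kept with NULLs on the r side.
- l[7] class_id=7, tag=LS → 1 match(es) in r → 1 row(s).
- l[8] class_id=6, tag=RF → no match; kept with NULLs on the r side.
- 5 row(s) from r found no l partner → padded with NULL.

(1, NULL, NU); (2, NU, NU); (2, NU, NU); (5, LS, LS); (5, NULL, RF); (6, NULL, DM); (6, NULL, LS); (7, LS, LS); (NULL, DM, NULL); (NULL, LS, NULL); (NULL, RF, NULL); (NULL, RF, NULL); (NULL, RF, NULL); (NULL, NULL, LS)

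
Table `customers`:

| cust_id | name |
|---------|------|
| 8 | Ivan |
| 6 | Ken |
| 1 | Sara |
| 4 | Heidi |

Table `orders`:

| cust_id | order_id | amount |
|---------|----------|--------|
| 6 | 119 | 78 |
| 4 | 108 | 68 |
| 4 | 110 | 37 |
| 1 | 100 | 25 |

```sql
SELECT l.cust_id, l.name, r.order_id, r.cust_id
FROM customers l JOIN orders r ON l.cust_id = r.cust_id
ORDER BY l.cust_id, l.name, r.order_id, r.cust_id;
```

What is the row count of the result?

INNER JOIN keeps only pairs where the ON condition holds.
Matching on l.cust_id = r.cust_id.
- l[0] cust_id=8 → no match; dropped.
- l[1] cust_id=6 → 1 match(es) in r → 1 row(s).
- l[2] cust_id=1 → 1 match(es) in r → 1 row(s).
- l[3] cust_id=4 → 2 match(es) in r → 2 row(s).
Total: 4 rows.

4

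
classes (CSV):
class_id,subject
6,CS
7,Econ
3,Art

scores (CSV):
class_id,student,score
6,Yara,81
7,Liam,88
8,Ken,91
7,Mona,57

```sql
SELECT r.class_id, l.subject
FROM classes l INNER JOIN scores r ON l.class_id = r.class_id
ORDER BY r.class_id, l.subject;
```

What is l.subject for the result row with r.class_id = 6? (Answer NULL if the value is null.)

CS

INNER JOIN keeps only pairs where the ON condition holds.
Matching on l.class_id = r.class_id.
- l (class_id=6) pairs with 1 row(s) of r.
- l (class_id=7) pairs with 2 row(s) of r.
- l (class_id=3) has no partner → excluded.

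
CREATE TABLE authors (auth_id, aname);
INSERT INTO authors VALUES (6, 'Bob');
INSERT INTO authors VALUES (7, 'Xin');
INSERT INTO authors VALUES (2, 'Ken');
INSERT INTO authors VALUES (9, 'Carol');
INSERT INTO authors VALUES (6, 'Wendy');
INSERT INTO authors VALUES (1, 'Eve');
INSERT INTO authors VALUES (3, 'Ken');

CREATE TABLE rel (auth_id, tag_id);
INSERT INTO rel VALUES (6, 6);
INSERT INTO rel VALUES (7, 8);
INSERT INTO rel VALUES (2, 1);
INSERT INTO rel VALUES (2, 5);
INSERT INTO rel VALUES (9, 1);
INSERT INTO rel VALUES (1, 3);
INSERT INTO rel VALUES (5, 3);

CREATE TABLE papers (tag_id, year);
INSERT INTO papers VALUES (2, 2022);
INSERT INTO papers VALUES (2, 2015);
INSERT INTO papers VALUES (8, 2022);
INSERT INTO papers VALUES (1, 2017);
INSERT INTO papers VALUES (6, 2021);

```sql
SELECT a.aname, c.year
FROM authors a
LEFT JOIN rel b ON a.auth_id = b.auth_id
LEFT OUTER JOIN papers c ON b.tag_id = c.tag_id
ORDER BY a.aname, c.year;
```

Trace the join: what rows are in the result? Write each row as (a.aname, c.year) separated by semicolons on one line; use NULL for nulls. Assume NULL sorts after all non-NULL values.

(Bob, 2021); (Carol, 2017); (Eve, NULL); (Ken, 2017); (Ken, NULL); (Ken, NULL); (Wendy, 2021); (Xin, 2022)

Joins associate left-to-right: authors LEFT JOIN rel on auth_id gives 8 intermediate row(s).
Then LEFT JOIN `papers c` on tag_id: each of those 8 rows is kept; rows whose b.tag_id has no match in c get NULL for c's columns.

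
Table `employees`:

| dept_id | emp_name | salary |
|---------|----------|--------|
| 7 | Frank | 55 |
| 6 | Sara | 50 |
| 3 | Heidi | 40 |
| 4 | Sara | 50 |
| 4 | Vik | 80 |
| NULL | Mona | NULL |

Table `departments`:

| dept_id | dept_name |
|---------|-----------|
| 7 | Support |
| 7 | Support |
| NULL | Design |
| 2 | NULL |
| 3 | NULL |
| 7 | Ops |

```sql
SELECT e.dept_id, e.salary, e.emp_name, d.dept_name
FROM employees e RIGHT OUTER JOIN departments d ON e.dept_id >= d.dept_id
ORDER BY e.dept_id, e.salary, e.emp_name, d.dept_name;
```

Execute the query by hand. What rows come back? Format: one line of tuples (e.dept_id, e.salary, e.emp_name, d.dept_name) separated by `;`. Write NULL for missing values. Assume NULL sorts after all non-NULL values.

(3, 40, Heidi, NULL); (3, 40, Heidi, NULL); (4, 50, Sara, NULL); (4, 50, Sara, NULL); (4, 80, Vik, NULL); (4, 80, Vik, NULL); (6, 50, Sara, NULL); (6, 50, Sara, NULL); (7, 55, Frank, Ops); (7, 55, Frank, Support); (7, 55, Frank, Support); (7, 55, Frank, NULL); (7, 55, Frank, NULL); (NULL, NULL, NULL, Design)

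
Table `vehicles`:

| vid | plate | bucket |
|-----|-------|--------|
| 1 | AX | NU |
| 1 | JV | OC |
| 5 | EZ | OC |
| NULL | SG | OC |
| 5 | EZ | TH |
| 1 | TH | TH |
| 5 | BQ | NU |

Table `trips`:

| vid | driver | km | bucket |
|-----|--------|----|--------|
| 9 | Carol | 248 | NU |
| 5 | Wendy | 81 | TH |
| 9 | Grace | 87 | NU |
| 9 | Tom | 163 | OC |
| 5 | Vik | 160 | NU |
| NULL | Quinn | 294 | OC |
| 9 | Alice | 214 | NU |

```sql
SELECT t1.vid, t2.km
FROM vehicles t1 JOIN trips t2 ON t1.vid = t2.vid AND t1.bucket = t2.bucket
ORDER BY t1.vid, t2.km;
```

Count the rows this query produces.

INNER JOIN keeps only pairs where the ON condition holds.
Matching on t1.vid = t2.vid AND t1.bucket = t2.bucket. A NULL in a compared column never satisfies the condition.
- vid=1, bucket=NU: no matching t2 row, dropped.
- vid=1, bucket=OC: no matching t2 row, dropped.
- vid=5, bucket=OC: no matching t2 row, dropped.
- vid=NULL, bucket=OC: no matching t2 row, dropped.
- vid=5, bucket=TH: 1 matching t2 row(s), so 1 row(s) emitted.
- vid=1, bucket=TH: no matching t2 row, dropped.
- vid=5, bucket=NU: 1 matching t2 row(s), so 1 row(s) emitted.
Total: 2 rows.

2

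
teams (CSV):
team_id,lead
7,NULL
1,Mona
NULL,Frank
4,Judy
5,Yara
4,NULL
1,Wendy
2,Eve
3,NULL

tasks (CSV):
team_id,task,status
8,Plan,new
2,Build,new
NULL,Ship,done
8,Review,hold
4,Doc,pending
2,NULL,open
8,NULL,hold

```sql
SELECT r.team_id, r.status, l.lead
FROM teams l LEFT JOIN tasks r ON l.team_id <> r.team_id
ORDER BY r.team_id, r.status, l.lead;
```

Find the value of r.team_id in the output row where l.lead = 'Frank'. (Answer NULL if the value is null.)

NULL

LEFT JOIN keeps every row from `teams`; unmatched rows get NULL for `tasks`'s columns.
Matching on l.team_id <> r.team_id. A NULL in a compared column never satisfies the condition.
- l[0] team_id=7 → 6 match(es) in r → 6 row(s).
- l[1] team_id=1 → 6 match(es) in r → 6 row(s).
- l[2] team_id=NULL → no match; kept with NULLs on the r side.
- l[3] team_id=4 → 5 match(es) in r → 5 row(s).
- l[4] team_id=5 → 6 match(es) in r → 6 row(s).
- l[5] team_id=4 → 5 match(es) in r → 5 row(s).
- l[6] team_id=1 → 6 match(es) in r → 6 row(s).
- l[7] team_id=2 → 4 match(es) in r → 4 row(s).
- l[8] team_id=3 → 6 match(es) in r → 6 row(s).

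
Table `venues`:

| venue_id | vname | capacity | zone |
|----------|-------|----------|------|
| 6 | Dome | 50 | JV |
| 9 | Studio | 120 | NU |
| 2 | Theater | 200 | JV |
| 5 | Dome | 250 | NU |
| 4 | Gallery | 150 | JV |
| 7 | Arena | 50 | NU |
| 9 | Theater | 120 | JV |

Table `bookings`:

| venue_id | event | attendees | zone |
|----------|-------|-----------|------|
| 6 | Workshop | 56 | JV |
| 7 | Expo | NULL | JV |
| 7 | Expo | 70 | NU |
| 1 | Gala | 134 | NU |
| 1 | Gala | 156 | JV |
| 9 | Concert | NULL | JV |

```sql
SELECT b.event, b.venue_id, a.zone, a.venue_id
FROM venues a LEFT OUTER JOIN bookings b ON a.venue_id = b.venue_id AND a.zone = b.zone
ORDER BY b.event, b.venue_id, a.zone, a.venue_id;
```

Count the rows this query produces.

LEFT JOIN keeps every row from `venues`; unmatched rows get NULL for `bookings`'s columns.
Matching on a.venue_id = b.venue_id AND a.zone = b.zone.
Matched pairs: 3; unmatched a rows kept: 4.
Total: 3 matched + 4 padded = 7 rows.

7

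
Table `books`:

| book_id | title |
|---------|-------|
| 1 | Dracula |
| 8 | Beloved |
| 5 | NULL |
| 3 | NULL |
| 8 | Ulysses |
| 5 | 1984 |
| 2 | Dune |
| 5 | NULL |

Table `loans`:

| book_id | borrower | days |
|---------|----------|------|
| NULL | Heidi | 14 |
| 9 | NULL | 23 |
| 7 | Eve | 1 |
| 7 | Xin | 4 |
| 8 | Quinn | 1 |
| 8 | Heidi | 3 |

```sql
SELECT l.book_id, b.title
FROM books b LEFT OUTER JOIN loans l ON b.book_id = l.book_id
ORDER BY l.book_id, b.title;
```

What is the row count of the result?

10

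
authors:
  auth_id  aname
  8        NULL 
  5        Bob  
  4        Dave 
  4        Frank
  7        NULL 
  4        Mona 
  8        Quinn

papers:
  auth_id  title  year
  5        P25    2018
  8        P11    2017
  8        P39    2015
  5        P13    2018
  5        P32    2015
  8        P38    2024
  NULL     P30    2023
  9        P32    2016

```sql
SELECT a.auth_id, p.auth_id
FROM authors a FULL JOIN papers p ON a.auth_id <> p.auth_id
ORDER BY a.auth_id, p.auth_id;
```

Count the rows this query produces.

41

FULL OUTER JOIN keeps every row from both sides; unmatched rows get NULL for the other side's columns.
Matching on a.auth_id <> p.auth_id. A NULL in a compared column never satisfies the condition.
Matched pairs: 40; unmatched a rows kept: 0; unmatched p rows kept: 1.
Total: 40 matched + 1 padded = 41 rows.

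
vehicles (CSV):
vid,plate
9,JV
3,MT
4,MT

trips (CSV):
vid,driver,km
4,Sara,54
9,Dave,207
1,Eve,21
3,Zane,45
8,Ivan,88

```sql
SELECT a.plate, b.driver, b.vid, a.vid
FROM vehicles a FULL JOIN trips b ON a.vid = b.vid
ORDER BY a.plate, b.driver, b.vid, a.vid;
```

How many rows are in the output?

5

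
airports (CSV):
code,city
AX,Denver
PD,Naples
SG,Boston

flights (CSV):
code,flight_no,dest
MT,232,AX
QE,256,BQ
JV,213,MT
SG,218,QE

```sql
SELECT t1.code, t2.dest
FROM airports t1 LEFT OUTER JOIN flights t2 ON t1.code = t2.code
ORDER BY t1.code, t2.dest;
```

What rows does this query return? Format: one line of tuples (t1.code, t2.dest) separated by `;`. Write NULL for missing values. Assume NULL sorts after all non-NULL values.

(AX, NULL); (PD, NULL); (SG, QE)

LEFT JOIN keeps every row from `airports`; unmatched rows get NULL for `flights`'s columns.
Matching on t1.code = t2.code.
- t1 (code=AX) has no partner → padded with NULL.
- t1 (code=PD) has no partner → padded with NULL.
- t1 (code=SG) pairs with 1 row(s) of t2.
After projecting and ordering:
t1.code | t2.dest
AX | NULL
PD | NULL
SG | QE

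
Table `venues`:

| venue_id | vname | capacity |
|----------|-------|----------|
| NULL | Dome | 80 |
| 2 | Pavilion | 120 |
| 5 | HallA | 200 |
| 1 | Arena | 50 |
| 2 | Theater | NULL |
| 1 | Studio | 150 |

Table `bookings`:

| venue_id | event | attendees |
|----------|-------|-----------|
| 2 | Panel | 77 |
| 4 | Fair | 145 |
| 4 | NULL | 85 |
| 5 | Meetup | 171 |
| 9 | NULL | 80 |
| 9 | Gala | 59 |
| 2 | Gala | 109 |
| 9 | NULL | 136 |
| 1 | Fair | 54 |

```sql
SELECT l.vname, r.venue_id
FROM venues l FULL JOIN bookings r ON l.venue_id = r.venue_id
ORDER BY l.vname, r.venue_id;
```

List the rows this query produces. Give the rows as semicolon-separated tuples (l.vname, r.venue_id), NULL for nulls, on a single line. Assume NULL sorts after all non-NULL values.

(Arena, 1); (Dome, NULL); (HallA, 5); (Pavilion, 2); (Pavilion, 2); (Studio, 1); (Theater, 2); (Theater, 2); (NULL, 4); (NULL, 4); (NULL, 9); (NULL, 9); (NULL, 9)

FULL OUTER JOIN keeps every row from both sides; unmatched rows get NULL for the other side's columns.
Matching on l.venue_id = r.venue_id. A NULL in a compared column never satisfies the condition.
Matched pairs: 7; unmatched l rows kept: 1; unmatched r rows kept: 5.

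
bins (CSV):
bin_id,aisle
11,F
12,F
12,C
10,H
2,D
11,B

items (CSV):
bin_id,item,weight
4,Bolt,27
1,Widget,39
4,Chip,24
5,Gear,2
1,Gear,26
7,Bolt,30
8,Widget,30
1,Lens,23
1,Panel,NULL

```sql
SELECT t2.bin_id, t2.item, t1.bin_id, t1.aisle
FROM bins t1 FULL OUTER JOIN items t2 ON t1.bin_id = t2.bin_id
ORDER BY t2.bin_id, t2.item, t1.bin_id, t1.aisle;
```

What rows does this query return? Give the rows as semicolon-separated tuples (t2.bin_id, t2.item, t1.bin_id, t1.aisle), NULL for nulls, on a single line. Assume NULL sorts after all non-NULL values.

(1, Gear, NULL, NULL); (1, Lens, NULL, NULL); (1, Panel, NULL, NULL); (1, Widget, NULL, NULL); (4, Bolt, NULL, NULL); (4, Chip, NULL, NULL); (5, Gear, NULL, NULL); (7, Bolt, NULL, NULL); (8, Widget, NULL, NULL); (NULL, NULL, 2, D); (NULL, NULL, 10, H); (NULL, NULL, 11, B); (NULL, NULL, 11, F); (NULL, NULL, 12, C); (NULL, NULL, 12, F)

FULL OUTER JOIN keeps every row from both sides; unmatched rows get NULL for the other side's columns.
Matching on t1.bin_id = t2.bin_id.
Matched pairs: 0; unmatched t1 rows kept: 6; unmatched t2 rows kept: 9.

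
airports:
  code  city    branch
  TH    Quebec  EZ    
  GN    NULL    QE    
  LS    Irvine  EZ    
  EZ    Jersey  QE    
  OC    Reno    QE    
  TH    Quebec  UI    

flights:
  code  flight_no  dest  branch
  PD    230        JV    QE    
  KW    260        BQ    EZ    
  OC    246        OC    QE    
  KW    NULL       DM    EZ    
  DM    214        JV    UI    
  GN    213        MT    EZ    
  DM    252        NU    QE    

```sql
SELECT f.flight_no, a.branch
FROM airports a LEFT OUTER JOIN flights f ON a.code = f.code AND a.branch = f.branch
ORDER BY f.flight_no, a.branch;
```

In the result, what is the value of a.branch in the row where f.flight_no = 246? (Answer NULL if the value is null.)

LEFT JOIN keeps every row from `airports`; unmatched rows get NULL for `flights`'s columns.
Matching on a.code = f.code AND a.branch = f.branch.
Matched pairs: 1; unmatched a rows kept: 5.

QE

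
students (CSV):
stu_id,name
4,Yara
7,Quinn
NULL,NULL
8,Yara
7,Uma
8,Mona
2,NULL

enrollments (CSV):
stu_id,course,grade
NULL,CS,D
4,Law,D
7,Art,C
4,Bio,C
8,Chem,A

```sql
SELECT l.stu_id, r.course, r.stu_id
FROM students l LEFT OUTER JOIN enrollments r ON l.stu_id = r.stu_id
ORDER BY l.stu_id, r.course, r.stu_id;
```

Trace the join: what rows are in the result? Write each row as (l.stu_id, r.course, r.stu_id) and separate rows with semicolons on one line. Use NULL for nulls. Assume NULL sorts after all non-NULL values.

LEFT JOIN keeps every row from `students`; unmatched rows get NULL for `enrollments`'s columns.
Matching on l.stu_id = r.stu_id. A NULL in a compared column never satisfies the condition.
- l (stu_id=4) pairs with 2 row(s) of r.
- l (stu_id=7) pairs with 1 row(s) of r.
- l (stu_id=NULL) has no partner → padded with NULL.
- l (stu_id=8) pairs with 1 row(s) of r.
- l (stu_id=7) pairs with 1 row(s) of r.
- l (stu_id=8) pairs with 1 row(s) of r.
- l (stu_id=2) has no partner → padded with NULL.
After projecting and ordering:
l.stu_id | r.course | r.stu_id
2 | NULL | NULL
4 | Bio | 4
4 | Law | 4
7 | Art | 7
7 | Art | 7
8 | Chem | 8
8 | Chem | 8
NULL | NULL | NULL

(2, NULL, NULL); (4, Bio, 4); (4, Law, 4); (7, Art, 7); (7, Art, 7); (8, Chem, 8); (8, Chem, 8); (NULL, NULL, NULL)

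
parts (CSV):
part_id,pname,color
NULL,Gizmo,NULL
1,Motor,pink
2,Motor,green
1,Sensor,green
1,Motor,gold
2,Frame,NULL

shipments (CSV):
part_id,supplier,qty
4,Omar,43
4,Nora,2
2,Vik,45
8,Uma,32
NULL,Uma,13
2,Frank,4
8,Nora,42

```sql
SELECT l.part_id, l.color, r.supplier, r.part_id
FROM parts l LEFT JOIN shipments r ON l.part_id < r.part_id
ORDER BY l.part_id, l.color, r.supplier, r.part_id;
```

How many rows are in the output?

27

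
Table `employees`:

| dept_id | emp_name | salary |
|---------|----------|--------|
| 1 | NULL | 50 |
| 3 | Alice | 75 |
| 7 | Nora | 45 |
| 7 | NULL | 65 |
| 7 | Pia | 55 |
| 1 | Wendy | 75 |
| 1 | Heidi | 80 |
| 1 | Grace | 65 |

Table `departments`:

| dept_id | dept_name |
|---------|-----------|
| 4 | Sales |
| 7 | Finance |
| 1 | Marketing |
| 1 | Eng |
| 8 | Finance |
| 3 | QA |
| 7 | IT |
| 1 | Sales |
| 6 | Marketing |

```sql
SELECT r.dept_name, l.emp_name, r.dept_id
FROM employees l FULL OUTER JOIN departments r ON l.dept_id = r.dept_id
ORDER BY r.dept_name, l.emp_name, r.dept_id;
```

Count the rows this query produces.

FULL OUTER JOIN keeps every row from both sides; unmatched rows get NULL for the other side's columns.
Matching on l.dept_id = r.dept_id.
Matched pairs: 19; unmatched l rows kept: 0; unmatched r rows kept: 3.
Total: 19 matched + 3 padded = 22 rows.

22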